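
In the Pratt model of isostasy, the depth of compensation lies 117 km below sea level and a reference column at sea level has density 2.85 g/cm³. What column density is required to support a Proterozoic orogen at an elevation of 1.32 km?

2.82 g/cm³

Pratt balance: ρ_ref D = ρ (D + h).
ρ = ρ_ref D/(D + h) = 2.85 × 117 km/(117 km + 1.32 km) = 2.82 g/cm³.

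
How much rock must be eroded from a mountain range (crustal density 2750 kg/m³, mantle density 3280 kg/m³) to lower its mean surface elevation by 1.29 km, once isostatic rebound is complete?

7.98 km

Net drop Δ = e − u = e − e ρ_c/ρ_m = e (ρ_m − ρ_c)/ρ_m.
e = Δ ρ_m/(ρ_m − ρ_c) = 1.29 km × 3280/530 = 7.98 km.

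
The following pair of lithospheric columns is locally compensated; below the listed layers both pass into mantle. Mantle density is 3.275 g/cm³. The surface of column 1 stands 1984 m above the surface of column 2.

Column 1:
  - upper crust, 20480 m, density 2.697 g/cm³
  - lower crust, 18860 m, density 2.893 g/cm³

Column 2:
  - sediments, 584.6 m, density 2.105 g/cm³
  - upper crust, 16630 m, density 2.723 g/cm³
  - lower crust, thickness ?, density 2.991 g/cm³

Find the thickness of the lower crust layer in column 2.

9440 m

Take the compensation level at the base of the deeper column (depth z_c below the surface of column 1) and equate Σ ρ_i t_i down to z_c; mantle fills any gap and the z_c terms cancel.
Column 1: 20480×2.697 + 18860×2.893 + (z_c − 39340)×3.275
Column 2: 1984×0 + 584.6×2.105 + 16630×2.723 + x×2.991 + (z_c − 1984 − 17214.6 − x)×3.275
The z_c×3.275 term appears on both sides and cancels. Collect the known terms of each column as K = Σ(ρt)_known − 3.275 × (depth of known layers): K_1 = 109796.54 − 3.275×39340 = −19041.96; K_2 = 46514.073 − 3.275×(1984 + 17214.6) = −16361.342.
Balance: K_1 = K_2 − x×(3.275 − 2.991), so x = (K_2 − K_1)/(3.275 − 2.991) = 2680.62/0.284 = 9440 m.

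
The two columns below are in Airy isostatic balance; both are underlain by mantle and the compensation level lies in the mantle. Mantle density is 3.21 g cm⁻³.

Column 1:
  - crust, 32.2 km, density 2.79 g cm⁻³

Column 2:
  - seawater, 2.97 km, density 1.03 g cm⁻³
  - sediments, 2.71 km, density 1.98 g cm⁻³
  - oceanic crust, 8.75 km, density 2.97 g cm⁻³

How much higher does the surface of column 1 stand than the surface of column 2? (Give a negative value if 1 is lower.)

For any compensation level in the mantle, the mantle terms cancel and isostasy reduces to e = (Σt_1 − Σt_2) − (Σ(ρt)_1 − Σ(ρt)_2) / ρ_m.
Σt_1 = 32.2 km; Σt_2 = 14.43 km; Σ(ρt)_1 = 89.838; Σ(ρt)_2 = 34.4124 (in km·g cm⁻³).
e = (32.2 − 14.43) − (89.838 − 34.4124) / 3.21 = 0.503 km.

0.503 km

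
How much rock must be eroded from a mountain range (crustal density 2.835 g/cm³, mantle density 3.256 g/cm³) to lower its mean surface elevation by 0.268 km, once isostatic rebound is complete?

2.07 km

Net drop Δ = e − u = e − e ρ_c/ρ_m = e (ρ_m − ρ_c)/ρ_m.
e = Δ ρ_m/(ρ_m − ρ_c) = 0.268 km × 3.256/0.421 = 2.07 km.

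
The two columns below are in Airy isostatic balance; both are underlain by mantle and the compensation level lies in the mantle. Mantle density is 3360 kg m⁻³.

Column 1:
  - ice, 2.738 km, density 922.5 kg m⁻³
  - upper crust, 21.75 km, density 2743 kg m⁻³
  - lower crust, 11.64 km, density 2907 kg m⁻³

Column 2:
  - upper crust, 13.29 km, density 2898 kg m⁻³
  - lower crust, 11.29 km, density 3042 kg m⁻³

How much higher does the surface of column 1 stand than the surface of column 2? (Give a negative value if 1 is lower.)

For any compensation level in the mantle, the mantle terms cancel and isostasy reduces to e = (Σt_1 − Σt_2) − (Σ(ρt)_1 − Σ(ρt)_2) / ρ_m.
Σt_1 = 36.128 km; Σt_2 = 24.58 km; Σ(ρt)_1 = 96023.535; Σ(ρt)_2 = 72858.6 (in km·kg m⁻³).
e = (36.128 − 24.58) − (96023.535 − 72858.6) / 3360 = 4.65 km.

4.65 km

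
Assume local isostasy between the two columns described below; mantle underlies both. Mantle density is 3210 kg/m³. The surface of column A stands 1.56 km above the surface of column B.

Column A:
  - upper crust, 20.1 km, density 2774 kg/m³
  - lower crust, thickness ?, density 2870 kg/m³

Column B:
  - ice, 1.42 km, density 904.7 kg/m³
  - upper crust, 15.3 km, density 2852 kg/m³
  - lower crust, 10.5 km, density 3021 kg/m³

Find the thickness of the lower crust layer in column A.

20.5 km

Take the compensation level at the base of the deeper column (depth z_c below the surface of column A) and equate Σ ρ_i t_i down to z_c; mantle fills any gap and the z_c terms cancel.
Column A: 20.1×2774 + x×2870 + (z_c − 20.1 − x)×3210
Column B: 1.56×0 + 1.42×904.7 + 15.3×2852 + 10.5×3021 + (z_c − 1.56 − 27.22)×3210
The z_c×3210 term appears on both sides and cancels. Collect the known terms of each column as K = Σ(ρt)_known − 3210 × (depth of known layers): K_A = 55757.4 − 3210×20.1 = −8763.6; K_B = 76640.774 − 3210×(1.56 + 27.22) = −15743.026.
Balance: K_A − x×(3210 − 2870) = K_B, so x = (K_A − K_B)/(3210 − 2870) = 6979.43/340 = 20.5 km.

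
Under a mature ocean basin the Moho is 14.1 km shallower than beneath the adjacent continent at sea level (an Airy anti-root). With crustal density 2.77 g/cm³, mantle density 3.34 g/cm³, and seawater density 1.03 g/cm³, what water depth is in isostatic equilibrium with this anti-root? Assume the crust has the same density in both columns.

Replacing a thickness d of crust by seawater at the top must be balanced by replacing crust with mantle at the base: d (ρ_c − ρ_w) = a (ρ_m − ρ_c).
d = a (ρ_m − ρ_c)/(ρ_c − ρ_w) = 14.1 km × 0.57/1.74 = 4.62 km.

4.62 km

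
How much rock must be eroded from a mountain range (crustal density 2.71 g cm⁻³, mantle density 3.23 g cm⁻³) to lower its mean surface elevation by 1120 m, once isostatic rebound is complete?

6960 m

Net drop Δ = e − u = e − e ρ_c/ρ_m = e (ρ_m − ρ_c)/ρ_m.
e = Δ ρ_m/(ρ_m − ρ_c) = 1120 m × 3.23/0.52 = 6960 m.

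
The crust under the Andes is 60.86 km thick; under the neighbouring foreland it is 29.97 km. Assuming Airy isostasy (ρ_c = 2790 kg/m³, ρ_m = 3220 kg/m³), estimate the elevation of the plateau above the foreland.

Excess crust Δ = 60.86 km − 29.97 km = 30.89 km, split between elevation h and root r with h + r = Δ.
Airy balance ρ_c h = (ρ_m − ρ_c) r gives r = h ρ_c/(ρ_m − ρ_c), so h (1 + ρ_c/(ρ_m − ρ_c)) = Δ, i.e. h = Δ (ρ_m − ρ_c)/ρ_m.
h = 30.89 km × 430/3220 = 4.13 km.

4.13 km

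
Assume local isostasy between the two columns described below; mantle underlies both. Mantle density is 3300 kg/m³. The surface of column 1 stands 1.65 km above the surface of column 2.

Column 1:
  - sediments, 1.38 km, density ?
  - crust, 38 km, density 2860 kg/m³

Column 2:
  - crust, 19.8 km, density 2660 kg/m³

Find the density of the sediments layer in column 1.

Take the compensation level at the base of the deeper column (depth z_c below the surface of column 1) and equate Σ ρ_i t_i down to z_c; mantle fills any gap and the z_c terms cancel.
Column 1: 1.38×ρ + 38×2860 + (z_c − 39.38)×3300
Column 2: 1.65×0 + 19.8×2660 + (z_c − 1.65 − 19.8)×3300
The z_c×3300 term appears on both sides and cancels. Collect the known terms of each column as K = Σ(ρt)_known − 3300 × (depth of known layers): K_1 = 108680 − 3300×39.38 = −21274; K_2 = 52668 − 3300×(1.65 + 19.8) = −18117.
Balance: K_1 + 1.38×ρ = K_2, so ρ = (K_2 − K_1)/1.38 = 3157/1.38 = 2290 kg/m³.

2290 kg/m³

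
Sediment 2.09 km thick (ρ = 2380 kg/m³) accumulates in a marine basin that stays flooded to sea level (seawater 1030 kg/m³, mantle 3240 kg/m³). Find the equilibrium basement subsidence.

Submarine loading: the sediment displaces seawater, and the subsidence is in turn flooded, so s (ρ_m − ρ_w) = t (ρ_sed − ρ_w).
s = 2.09 km × (2380 − 1030) / (3240 − 1030) = 1.28 km.

1.28 km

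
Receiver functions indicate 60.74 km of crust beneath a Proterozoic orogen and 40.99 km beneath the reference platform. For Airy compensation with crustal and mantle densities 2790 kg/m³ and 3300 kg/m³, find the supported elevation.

3.05 km

Excess crust Δ = 60.74 km − 40.99 km = 19.75 km, split between elevation h and root r with h + r = Δ.
Airy balance ρ_c h = (ρ_m − ρ_c) r gives r = h ρ_c/(ρ_m − ρ_c), so h (1 + ρ_c/(ρ_m − ρ_c)) = Δ, i.e. h = Δ (ρ_m − ρ_c)/ρ_m.
h = 19.75 km × 510/3300 = 3.05 km.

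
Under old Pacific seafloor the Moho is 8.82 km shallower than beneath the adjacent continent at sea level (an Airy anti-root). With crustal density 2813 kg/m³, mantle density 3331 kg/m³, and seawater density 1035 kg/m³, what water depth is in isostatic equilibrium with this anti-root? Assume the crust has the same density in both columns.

Replacing a thickness d of crust by seawater at the top must be balanced by replacing crust with mantle at the base: d (ρ_c − ρ_w) = a (ρ_m − ρ_c).
d = a (ρ_m − ρ_c)/(ρ_c − ρ_w) = 8.82 km × 518/1778 = 2.57 km.

2.57 km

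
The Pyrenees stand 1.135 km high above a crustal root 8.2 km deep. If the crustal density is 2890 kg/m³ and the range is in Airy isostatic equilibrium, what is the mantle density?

3290 kg/m³

Airy balance: ρ_c h = (ρ_m − ρ_c) r → ρ_m = ρ_c (1 + h/r).
ρ_m = 2890 × (1 + 1.135 km/8.2 km) = 3290 kg/m³.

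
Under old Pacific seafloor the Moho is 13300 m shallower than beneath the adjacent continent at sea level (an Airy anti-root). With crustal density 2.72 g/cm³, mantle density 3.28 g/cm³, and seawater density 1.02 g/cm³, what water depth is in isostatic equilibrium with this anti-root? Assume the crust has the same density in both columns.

4380 m

Replacing a thickness d of crust by seawater at the top must be balanced by replacing crust with mantle at the base: d (ρ_c − ρ_w) = a (ρ_m − ρ_c).
d = a (ρ_m − ρ_c)/(ρ_c − ρ_w) = 13300 m × 0.56/1.7 = 4380 m.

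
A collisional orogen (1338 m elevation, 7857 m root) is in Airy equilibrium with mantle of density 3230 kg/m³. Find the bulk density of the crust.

2760 kg/m³

ρ_c h = (ρ_m − ρ_c) r → ρ_c (h + r) = ρ_m r → ρ_c = ρ_m r / (h + r).
ρ_c = 3230 × 7857 m / (1338 m + 7857 m) = 2760 kg/m³.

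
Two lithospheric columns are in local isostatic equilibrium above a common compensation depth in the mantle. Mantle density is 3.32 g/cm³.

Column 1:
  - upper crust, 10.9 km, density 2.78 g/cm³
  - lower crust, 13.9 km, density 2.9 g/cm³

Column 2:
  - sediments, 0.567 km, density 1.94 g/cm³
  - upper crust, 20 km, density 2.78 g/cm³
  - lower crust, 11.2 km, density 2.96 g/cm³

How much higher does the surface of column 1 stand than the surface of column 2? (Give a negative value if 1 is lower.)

−1.17 km

For any compensation level in the mantle, the mantle terms cancel and isostasy reduces to e = (Σt_1 − Σt_2) − (Σ(ρt)_1 − Σ(ρt)_2) / ρ_m.
Σt_1 = 24.8 km; Σt_2 = 31.767 km; Σ(ρt)_1 = 70.612; Σ(ρt)_2 = 89.85198 (in km·g/cm³).
e = (24.8 − 31.767) − (70.612 − 89.85198) / 3.32 = −1.17 km.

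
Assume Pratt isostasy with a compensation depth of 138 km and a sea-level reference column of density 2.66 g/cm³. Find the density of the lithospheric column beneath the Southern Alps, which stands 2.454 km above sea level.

Pratt balance: ρ_ref D = ρ (D + h).
ρ = ρ_ref D/(D + h) = 2.66 × 138 km/(138 km + 2.454 km) = 2.61 g/cm³.

2.61 g/cm³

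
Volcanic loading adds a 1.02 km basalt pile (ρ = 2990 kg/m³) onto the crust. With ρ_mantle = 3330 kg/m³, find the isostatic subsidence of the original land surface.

0.916 km

Subaerial loading: s = t ρ_load / ρ_m.
s = 1.02 km × 2990/3330 = 0.916 km.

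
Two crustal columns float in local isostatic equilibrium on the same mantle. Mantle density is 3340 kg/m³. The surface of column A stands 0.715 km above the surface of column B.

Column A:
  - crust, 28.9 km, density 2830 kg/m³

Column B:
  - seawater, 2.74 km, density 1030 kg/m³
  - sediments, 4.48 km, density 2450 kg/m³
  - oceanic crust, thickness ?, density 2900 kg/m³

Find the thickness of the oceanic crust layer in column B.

Take the compensation level at the base of the deeper column (depth z_c below the surface of column A) and equate Σ ρ_i t_i down to z_c; mantle fills any gap and the z_c terms cancel.
Column A: 28.9×2830 + (z_c − 28.9)×3340
Column B: 0.715×0 + 2.74×1030 + 4.48×2450 + x×2900 + (z_c − 0.715 − 7.22 − x)×3340
The z_c×3340 term appears on both sides and cancels. Collect the known terms of each column as K = Σ(ρt)_known − 3340 × (depth of known layers): K_A = 81787 − 3340×28.9 = −14739; K_B = 13798.2 − 3340×(0.715 + 7.22) = −12704.7.
Balance: K_A = K_B − x×(3340 − 2900), so x = (K_B − K_A)/(3340 − 2900) = 2034.3/440 = 4.62 km.

4.62 km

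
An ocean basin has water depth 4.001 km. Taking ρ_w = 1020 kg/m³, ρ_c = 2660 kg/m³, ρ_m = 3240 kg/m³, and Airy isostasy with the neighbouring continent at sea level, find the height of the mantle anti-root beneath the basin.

By Archimedes' principle applied to the lithosphere: replacing crust with seawater at the top is compensated by replacing crust with mantle at the base: d (ρ_c − ρ_w) = a (ρ_m − ρ_c).
a = d (ρ_c − ρ_w)/(ρ_m − ρ_c) = 4.001 km × 1640/580 = 11.3 km.

11.3 km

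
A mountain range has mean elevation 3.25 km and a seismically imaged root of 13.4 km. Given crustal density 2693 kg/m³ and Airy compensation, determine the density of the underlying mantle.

3350 kg/m³

Airy balance: ρ_c h = (ρ_m − ρ_c) r → ρ_m = ρ_c (1 + h/r).
ρ_m = 2693 × (1 + 3.25 km/13.4 km) = 3350 kg/m³.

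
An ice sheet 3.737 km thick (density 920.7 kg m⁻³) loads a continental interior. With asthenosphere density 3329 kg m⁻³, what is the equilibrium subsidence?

1.03 km

For local isostatic compensation: the ice load ρ_ice t is balanced by mantle displaced below, ρ_m s.
s = t ρ_ice / ρ_m = 3.737 km × 920.7/3329 = 1.03 km.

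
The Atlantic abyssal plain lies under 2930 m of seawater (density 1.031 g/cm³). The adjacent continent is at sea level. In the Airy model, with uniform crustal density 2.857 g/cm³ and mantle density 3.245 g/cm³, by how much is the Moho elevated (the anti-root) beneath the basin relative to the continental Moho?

13800 m

Balancing pressure at the compensation depth: replacing crust with seawater at the top is compensated by replacing crust with mantle at the base: d (ρ_c − ρ_w) = a (ρ_m − ρ_c).
a = d (ρ_c − ρ_w)/(ρ_m − ρ_c) = 2930 m × 1.826/0.388 = 13800 m.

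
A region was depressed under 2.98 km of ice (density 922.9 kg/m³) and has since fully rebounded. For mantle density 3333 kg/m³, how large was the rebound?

Removing the load lets mantle flow back in; uplift u satisfies ρ_ice t = ρ_m u.
u = t ρ_ice/ρ_m = 2.98 km × 922.9/3333 = 0.825 km.

0.825 km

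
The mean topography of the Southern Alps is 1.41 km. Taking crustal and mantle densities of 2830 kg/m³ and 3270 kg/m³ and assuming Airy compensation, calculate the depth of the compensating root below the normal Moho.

By Archimedes' principle applied to the lithosphere: the weight of the topography is balanced by the buoyancy of the root, ρ_c h = (ρ_m − ρ_c) r.
r = h · ρ_c / (ρ_m − ρ_c) = 1.41 km × 2830 / (3270 − 2830) = 9.07 km.

9.07 km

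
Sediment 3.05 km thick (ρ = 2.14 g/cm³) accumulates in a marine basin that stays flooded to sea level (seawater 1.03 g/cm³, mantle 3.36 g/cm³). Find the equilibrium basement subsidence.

Submarine loading: the sediment displaces seawater, and the subsidence is in turn flooded, so s (ρ_m − ρ_w) = t (ρ_sed − ρ_w).
s = 3.05 km × (2.14 − 1.03) / (3.36 − 1.03) = 1.45 km.

1.45 km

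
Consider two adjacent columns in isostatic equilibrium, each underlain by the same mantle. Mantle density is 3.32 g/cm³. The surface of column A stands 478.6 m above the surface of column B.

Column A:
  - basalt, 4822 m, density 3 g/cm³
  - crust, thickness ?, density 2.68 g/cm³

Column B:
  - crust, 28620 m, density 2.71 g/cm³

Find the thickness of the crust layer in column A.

Take the compensation level at the base of the deeper column (depth z_c below the surface of column A) and equate Σ ρ_i t_i down to z_c; mantle fills any gap and the z_c terms cancel.
Column A: 4822×3 + x×2.68 + (z_c − 4822 − x)×3.32
Column B: 478.6×0 + 28620×2.71 + (z_c − 478.6 − 28620)×3.32
The z_c×3.32 term appears on both sides and cancels. Collect the known terms of each column as K = Σ(ρt)_known − 3.32 × (depth of known layers): K_A = 14466 − 3.32×4822 = −1543.04; K_B = 77560.2 − 3.32×(478.6 + 28620) = −19047.152.
Balance: K_A − x×(3.32 − 2.68) = K_B, so x = (K_A − K_B)/(3.32 − 2.68) = 17504.1/0.64 = 27400 m.

27400 m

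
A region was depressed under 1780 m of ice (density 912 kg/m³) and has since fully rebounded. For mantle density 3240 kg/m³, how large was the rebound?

501 m

Removing the load lets mantle flow back in; uplift u satisfies ρ_ice t = ρ_m u.
u = t ρ_ice/ρ_m = 1780 m × 912/3240 = 501 m.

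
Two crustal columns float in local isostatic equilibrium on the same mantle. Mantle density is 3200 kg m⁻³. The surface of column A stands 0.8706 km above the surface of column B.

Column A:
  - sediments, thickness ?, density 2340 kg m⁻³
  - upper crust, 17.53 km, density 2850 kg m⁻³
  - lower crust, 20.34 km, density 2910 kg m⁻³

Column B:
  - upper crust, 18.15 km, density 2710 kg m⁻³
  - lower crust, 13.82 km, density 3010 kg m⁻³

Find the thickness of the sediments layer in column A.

Take the compensation level at the base of the deeper column (depth z_c below the surface of column A) and equate Σ ρ_i t_i down to z_c; mantle fills any gap and the z_c terms cancel.
Column A: x×2340 + 17.53×2850 + 20.34×2910 + (z_c − 37.87 − x)×3200
Column B: 0.8706×0 + 18.15×2710 + 13.82×3010 + (z_c − 0.8706 − 31.97)×3200
The z_c×3200 term appears on both sides and cancels. Collect the known terms of each column as K = Σ(ρt)_known − 3200 × (depth of known layers): K_A = 109149.9 − 3200×37.87 = −12034.1; K_B = 90784.7 − 3200×(0.8706 + 31.97) = −14305.22.
Balance: K_A − x×(3200 − 2340) = K_B, so x = (K_A − K_B)/(3200 − 2340) = 2271.12/860 = 2.64 km.

2.64 km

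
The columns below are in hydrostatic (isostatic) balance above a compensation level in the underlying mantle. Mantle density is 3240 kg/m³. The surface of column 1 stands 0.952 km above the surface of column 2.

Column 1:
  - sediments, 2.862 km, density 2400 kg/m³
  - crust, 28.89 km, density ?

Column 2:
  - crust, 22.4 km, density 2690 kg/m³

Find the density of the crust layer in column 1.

Take the compensation level at the base of the deeper column (depth z_c below the surface of column 1) and equate Σ ρ_i t_i down to z_c; mantle fills any gap and the z_c terms cancel.
Column 1: 2.862×2400 + 28.89×ρ + (z_c − 31.752)×3240
Column 2: 0.952×0 + 22.4×2690 + (z_c − 0.952 − 22.4)×3240
The z_c×3240 term appears on both sides and cancels. Collect the known terms of each column as K = Σ(ρt)_known − 3240 × (depth of known layers): K_1 = 6868.8 − 3240×31.752 = −96007.68; K_2 = 60256 − 3240×(0.952 + 22.4) = −15404.48.
Balance: K_1 + 28.89×ρ = K_2, so ρ = (K_2 − K_1)/28.89 = 80603.2/28.89 = 2790 kg/m³.

2790 kg/m³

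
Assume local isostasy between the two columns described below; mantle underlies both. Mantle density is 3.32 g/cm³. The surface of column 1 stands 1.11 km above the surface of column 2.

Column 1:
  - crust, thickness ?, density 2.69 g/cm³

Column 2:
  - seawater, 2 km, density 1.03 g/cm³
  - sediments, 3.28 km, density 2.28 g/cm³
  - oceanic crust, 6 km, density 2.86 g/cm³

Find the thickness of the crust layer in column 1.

22.9 km

Take the compensation level at the base of the deeper column (depth z_c below the surface of column 1) and equate Σ ρ_i t_i down to z_c; mantle fills any gap and the z_c terms cancel.
Column 1: x×2.69 + (z_c − 0 − x)×3.32
Column 2: 1.11×0 + 2×1.03 + 3.28×2.28 + 6×2.86 + (z_c − 1.11 − 11.28)×3.32
The z_c×3.32 term appears on both sides and cancels. Collect the known terms of each column as K = Σ(ρt)_known − 3.32 × (depth of known layers): K_1 = 0 − 3.32×0 = 0; K_2 = 26.6984 − 3.32×(1.11 + 11.28) = −14.4364.
Balance: K_1 − x×(3.32 − 2.69) = K_2, so x = (K_1 − K_2)/(3.32 − 2.69) = 14.4364/0.63 = 22.9 km.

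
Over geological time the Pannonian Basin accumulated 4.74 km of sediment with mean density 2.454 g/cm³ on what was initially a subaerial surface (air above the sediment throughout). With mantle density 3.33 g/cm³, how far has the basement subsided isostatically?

3.49 km

Subaerial load: s = t ρ_sed / ρ_m = 4.74 km × 2.454/3.33 = 3.49 km.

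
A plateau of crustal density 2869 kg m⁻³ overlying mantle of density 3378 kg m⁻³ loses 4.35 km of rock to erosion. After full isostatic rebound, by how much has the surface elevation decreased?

Rebound u = e ρ_c/ρ_m = 4.35 km × 2869/3378 = 3.695 km.
Net surface drop = e − u = 4.35 km − 3.695 km = e (ρ_m − ρ_c)/ρ_m = 0.655 km.

0.655 km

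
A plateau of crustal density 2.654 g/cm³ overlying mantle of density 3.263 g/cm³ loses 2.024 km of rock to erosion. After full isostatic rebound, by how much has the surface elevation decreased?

Rebound u = e ρ_c/ρ_m = 2.024 km × 2.654/3.263 = 1.646 km.
Net surface drop = e − u = 2.024 km − 1.646 km = e (ρ_m − ρ_c)/ρ_m = 0.378 km.

0.378 km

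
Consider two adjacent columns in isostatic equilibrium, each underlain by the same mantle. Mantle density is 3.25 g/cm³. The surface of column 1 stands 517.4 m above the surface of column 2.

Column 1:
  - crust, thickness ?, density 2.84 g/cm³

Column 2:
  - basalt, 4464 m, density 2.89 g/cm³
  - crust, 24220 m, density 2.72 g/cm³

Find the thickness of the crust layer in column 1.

39300 m

Take the compensation level at the base of the deeper column (depth z_c below the surface of column 1) and equate Σ ρ_i t_i down to z_c; mantle fills any gap and the z_c terms cancel.
Column 1: x×2.84 + (z_c − 0 − x)×3.25
Column 2: 517.4×0 + 4464×2.89 + 24220×2.72 + (z_c − 517.4 − 28684)×3.25
The z_c×3.25 term appears on both sides and cancels. Collect the known terms of each column as K = Σ(ρt)_known − 3.25 × (depth of known layers): K_1 = 0 − 3.25×0 = 0; K_2 = 78779.36 − 3.25×(517.4 + 28684) = −16125.19.
Balance: K_1 − x×(3.25 − 2.84) = K_2, so x = (K_1 − K_2)/(3.25 − 2.84) = 16125.2/0.41 = 39300 m.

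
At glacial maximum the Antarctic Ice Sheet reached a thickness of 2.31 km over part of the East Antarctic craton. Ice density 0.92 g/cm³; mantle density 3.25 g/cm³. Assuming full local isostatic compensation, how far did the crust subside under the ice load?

In Airy isostatic equilibrium: the ice load ρ_ice t is balanced by mantle displaced below, ρ_m s.
s = t ρ_ice / ρ_m = 2.31 km × 0.92/3.25 = 0.654 km.

0.654 km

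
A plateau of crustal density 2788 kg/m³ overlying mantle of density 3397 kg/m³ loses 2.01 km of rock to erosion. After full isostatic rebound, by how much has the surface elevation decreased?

0.36 km

Rebound u = e ρ_c/ρ_m = 2.01 km × 2788/3397 = 1.65 km.
Net surface drop = e − u = 2.01 km − 1.65 km = e (ρ_m − ρ_c)/ρ_m = 0.36 km.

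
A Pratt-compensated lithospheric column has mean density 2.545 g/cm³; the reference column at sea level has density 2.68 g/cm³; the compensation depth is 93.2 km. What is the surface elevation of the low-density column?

4.94 km

ρ_ref D = ρ (D + h) → h = D (ρ_ref − ρ)/ρ.
h = 93.2 km × (2.68 − 2.545)/2.545 = 4.94 km.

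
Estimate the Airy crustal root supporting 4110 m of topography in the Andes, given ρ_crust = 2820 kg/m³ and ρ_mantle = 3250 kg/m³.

By Archimedes' principle applied to the lithosphere: the weight of the topography is balanced by the buoyancy of the root, ρ_c h = (ρ_m − ρ_c) r.
r = h · ρ_c / (ρ_m − ρ_c) = 4110 m × 2820 / (3250 − 2820) = 27000 m.

27000 m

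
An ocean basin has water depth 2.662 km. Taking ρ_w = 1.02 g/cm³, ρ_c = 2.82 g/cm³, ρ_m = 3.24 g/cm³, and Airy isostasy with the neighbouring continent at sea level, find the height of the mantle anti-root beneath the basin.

Isostatic balance requires: replacing crust with seawater at the top is compensated by replacing crust with mantle at the base: d (ρ_c − ρ_w) = a (ρ_m − ρ_c).
a = d (ρ_c − ρ_w)/(ρ_m − ρ_c) = 2.662 km × 1.8/0.42 = 11.4 km.

11.4 km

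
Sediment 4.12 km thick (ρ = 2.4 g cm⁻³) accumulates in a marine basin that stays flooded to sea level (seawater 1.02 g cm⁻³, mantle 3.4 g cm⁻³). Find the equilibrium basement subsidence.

2.39 km

Submarine loading: the sediment displaces seawater, and the subsidence is in turn flooded, so s (ρ_m − ρ_w) = t (ρ_sed − ρ_w).
s = 4.12 km × (2.4 − 1.02) / (3.4 − 1.02) = 2.39 km.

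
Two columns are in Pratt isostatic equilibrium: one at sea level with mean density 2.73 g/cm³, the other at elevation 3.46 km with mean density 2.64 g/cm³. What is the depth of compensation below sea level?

101 km

ρ_ref D = ρ (D + h) → D (ρ_ref − ρ) = ρ h.
D = ρ h/(ρ_ref − ρ) = 2.64 × 3.46 km/(2.73 − 2.64) = 101 km.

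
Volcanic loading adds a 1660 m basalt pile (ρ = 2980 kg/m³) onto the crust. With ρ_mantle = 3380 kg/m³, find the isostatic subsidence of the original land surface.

Subaerial loading: s = t ρ_load / ρ_m.
s = 1660 m × 2980/3380 = 1460 m.

1460 m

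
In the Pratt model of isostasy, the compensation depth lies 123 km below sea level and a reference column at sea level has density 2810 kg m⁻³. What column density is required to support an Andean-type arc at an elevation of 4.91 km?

Pratt balance: ρ_ref D = ρ (D + h).
ρ = ρ_ref D/(D + h) = 2810 × 123 km/(123 km + 4.91 km) = 2700 kg m⁻³.

2700 kg m⁻³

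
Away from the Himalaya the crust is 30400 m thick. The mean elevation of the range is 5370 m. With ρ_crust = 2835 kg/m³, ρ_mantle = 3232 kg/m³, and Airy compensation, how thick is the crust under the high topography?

Root depth r = h ρ_c / (ρ_m − ρ_c) = 5370 m × 2835 / 397 = 38350 m.
Total thickness = T + h + r = 30400 m + 5370 m + 38350 m = 74100 m.

74100 m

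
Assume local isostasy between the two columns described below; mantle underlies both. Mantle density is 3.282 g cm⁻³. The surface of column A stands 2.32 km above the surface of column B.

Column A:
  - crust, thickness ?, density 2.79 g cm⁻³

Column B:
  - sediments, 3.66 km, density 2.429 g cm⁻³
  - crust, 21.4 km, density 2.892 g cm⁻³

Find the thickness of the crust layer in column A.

Take the compensation level at the base of the deeper column (depth z_c below the surface of column A) and equate Σ ρ_i t_i down to z_c; mantle fills any gap and the z_c terms cancel.
Column A: x×2.79 + (z_c − 0 − x)×3.282
Column B: 2.32×0 + 3.66×2.429 + 21.4×2.892 + (z_c − 2.32 − 25.06)×3.282
The z_c×3.282 term appears on both sides and cancels. Collect the known terms of each column as K = Σ(ρt)_known − 3.282 × (depth of known layers): K_A = 0 − 3.282×0 = 0; K_B = 70.77894 − 3.282×(2.32 + 25.06) = −19.08222.
Balance: K_A − x×(3.282 − 2.79) = K_B, so x = (K_A − K_B)/(3.282 − 2.79) = 19.0822/0.492 = 38.8 km.

38.8 km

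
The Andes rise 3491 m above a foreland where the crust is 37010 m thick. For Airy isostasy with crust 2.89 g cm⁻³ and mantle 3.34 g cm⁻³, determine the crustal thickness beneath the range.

62900 m

Root depth r = h ρ_c / (ρ_m − ρ_c) = 3491 m × 2.89 / 0.45 = 22420 m.
Total thickness = T + h + r = 37010 m + 3491 m + 22420 m = 62900 m.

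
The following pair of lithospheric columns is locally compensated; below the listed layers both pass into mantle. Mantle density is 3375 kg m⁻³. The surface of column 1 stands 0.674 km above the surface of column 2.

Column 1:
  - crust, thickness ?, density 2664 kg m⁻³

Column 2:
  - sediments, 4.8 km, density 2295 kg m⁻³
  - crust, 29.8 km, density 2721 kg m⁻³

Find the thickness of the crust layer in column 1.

Take the compensation level at the base of the deeper column (depth z_c below the surface of column 1) and equate Σ ρ_i t_i down to z_c; mantle fills any gap and the z_c terms cancel.
Column 1: x×2664 + (z_c − 0 − x)×3375
Column 2: 0.674×0 + 4.8×2295 + 29.8×2721 + (z_c − 0.674 − 34.6)×3375
The z_c×3375 term appears on both sides and cancels. Collect the known terms of each column as K = Σ(ρt)_known − 3375 × (depth of known layers): K_1 = 0 − 3375×0 = 0; K_2 = 92101.8 − 3375×(0.674 + 34.6) = −26947.95.
Balance: K_1 − x×(3375 − 2664) = K_2, so x = (K_1 − K_2)/(3375 − 2664) = 26948/711 = 37.9 km.

37.9 km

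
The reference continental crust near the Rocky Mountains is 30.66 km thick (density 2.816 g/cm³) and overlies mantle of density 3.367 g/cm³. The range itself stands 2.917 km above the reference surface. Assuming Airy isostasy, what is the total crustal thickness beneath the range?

Root depth r = h ρ_c / (ρ_m − ρ_c) = 2.917 km × 2.816 / 0.551 = 14.91 km.
Total thickness = T + h + r = 30.66 km + 2.917 km + 14.91 km = 48.5 km.

48.5 km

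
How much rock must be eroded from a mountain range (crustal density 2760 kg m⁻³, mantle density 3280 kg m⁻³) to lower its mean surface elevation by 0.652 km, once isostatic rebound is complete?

4.11 km

Net drop Δ = e − u = e − e ρ_c/ρ_m = e (ρ_m − ρ_c)/ρ_m.
e = Δ ρ_m/(ρ_m − ρ_c) = 0.652 km × 3280/520 = 4.11 km.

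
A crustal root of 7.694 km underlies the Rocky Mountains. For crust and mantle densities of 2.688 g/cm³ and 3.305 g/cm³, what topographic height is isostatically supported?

Equating mass per unit area of the two columns: ρ_c h = (ρ_m − ρ_c) r.
h = r (ρ_m − ρ_c) / ρ_c = 7.694 km × (3.305 − 2.688) / 2.688 = 1.77 km.

1.77 km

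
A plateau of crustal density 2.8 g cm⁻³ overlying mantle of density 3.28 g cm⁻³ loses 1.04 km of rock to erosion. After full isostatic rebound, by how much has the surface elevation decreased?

0.152 km

Rebound u = e ρ_c/ρ_m = 1.04 km × 2.8/3.28 = 0.8878 km.
Net surface drop = e − u = 1.04 km − 0.8878 km = e (ρ_m − ρ_c)/ρ_m = 0.152 km.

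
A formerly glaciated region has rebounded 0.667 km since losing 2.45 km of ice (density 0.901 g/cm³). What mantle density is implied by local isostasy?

ρ_m = ρ_ice t / u = 0.901 × 2.45 km/0.667 km = 3.31 g/cm³.

3.31 g/cm³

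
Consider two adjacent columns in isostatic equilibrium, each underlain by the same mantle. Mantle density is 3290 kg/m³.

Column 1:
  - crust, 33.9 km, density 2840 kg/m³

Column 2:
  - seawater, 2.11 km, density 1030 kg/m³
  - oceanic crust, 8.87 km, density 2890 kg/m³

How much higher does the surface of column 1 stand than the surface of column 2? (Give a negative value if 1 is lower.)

2.11 km

For any compensation level in the mantle, the mantle terms cancel and isostasy reduces to e = (Σt_1 − Σt_2) − (Σ(ρt)_1 − Σ(ρt)_2) / ρ_m.
Σt_1 = 33.9 km; Σt_2 = 10.98 km; Σ(ρt)_1 = 96276; Σ(ρt)_2 = 27807.6 (in km·kg/m³).
e = (33.9 − 10.98) − (96276 − 27807.6) / 3290 = 2.11 km.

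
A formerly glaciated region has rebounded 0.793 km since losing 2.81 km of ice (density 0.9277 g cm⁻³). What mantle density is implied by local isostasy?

3.29 g cm⁻³

ρ_m = ρ_ice t / u = 0.9277 × 2.81 km/0.793 km = 3.29 g cm⁻³.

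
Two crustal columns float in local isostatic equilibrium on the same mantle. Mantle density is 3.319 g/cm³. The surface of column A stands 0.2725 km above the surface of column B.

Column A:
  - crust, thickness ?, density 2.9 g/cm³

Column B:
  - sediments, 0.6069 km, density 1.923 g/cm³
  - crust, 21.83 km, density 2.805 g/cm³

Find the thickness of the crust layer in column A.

31 km

Take the compensation level at the base of the deeper column (depth z_c below the surface of column A) and equate Σ ρ_i t_i down to z_c; mantle fills any gap and the z_c terms cancel.
Column A: x×2.9 + (z_c − 0 − x)×3.319
Column B: 0.2725×0 + 0.6069×1.923 + 21.83×2.805 + (z_c − 0.2725 − 22.4369)×3.319
The z_c×3.319 term appears on both sides and cancels. Collect the known terms of each column as K = Σ(ρt)_known − 3.319 × (depth of known layers): K_A = 0 − 3.319×0 = 0; K_B = 62.4002187 − 3.319×(0.2725 + 22.4369) = −12.9722799.
Balance: K_A − x×(3.319 − 2.9) = K_B, so x = (K_A − K_B)/(3.319 − 2.9) = 12.9723/0.419 = 31 km.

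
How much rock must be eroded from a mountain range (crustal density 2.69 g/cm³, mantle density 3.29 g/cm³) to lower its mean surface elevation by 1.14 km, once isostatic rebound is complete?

Net drop Δ = e − u = e − e ρ_c/ρ_m = e (ρ_m − ρ_c)/ρ_m.
e = Δ ρ_m/(ρ_m − ρ_c) = 1.14 km × 3.29/0.6 = 6.25 km.

6.25 km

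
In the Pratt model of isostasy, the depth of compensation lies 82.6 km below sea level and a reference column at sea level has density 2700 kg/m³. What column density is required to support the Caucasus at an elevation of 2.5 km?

2620 kg/m³

Pratt balance: ρ_ref D = ρ (D + h).
ρ = ρ_ref D/(D + h) = 2700 × 82.6 km/(82.6 km + 2.5 km) = 2620 kg/m³.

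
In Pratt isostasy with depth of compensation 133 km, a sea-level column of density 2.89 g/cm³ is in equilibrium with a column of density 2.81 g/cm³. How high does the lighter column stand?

3.79 km

ρ_ref D = ρ (D + h) → h = D (ρ_ref − ρ)/ρ.
h = 133 km × (2.89 − 2.81)/2.81 = 3.79 km.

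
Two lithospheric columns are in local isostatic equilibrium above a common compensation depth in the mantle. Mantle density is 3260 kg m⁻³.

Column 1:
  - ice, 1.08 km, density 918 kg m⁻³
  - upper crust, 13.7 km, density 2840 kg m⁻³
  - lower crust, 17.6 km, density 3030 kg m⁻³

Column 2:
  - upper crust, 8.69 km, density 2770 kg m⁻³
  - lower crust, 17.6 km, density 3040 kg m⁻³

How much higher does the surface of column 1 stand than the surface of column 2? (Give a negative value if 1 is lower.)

For any compensation level in the mantle, the mantle terms cancel and isostasy reduces to e = (Σt_1 − Σt_2) − (Σ(ρt)_1 − Σ(ρt)_2) / ρ_m.
Σt_1 = 32.38 km; Σt_2 = 26.29 km; Σ(ρt)_1 = 93227.44; Σ(ρt)_2 = 77575.3 (in km·kg m⁻³).
e = (32.38 − 26.29) − (93227.44 − 77575.3) / 3260 = 1.29 km.

1.29 km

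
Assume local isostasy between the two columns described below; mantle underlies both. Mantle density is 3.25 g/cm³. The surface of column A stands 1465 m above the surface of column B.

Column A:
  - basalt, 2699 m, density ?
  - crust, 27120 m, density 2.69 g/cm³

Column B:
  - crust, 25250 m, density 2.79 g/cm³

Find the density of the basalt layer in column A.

Take the compensation level at the base of the deeper column (depth z_c below the surface of column A) and equate Σ ρ_i t_i down to z_c; mantle fills any gap and the z_c terms cancel.
Column A: 2699×ρ + 27120×2.69 + (z_c − 29819)×3.25
Column B: 1465×0 + 25250×2.79 + (z_c − 1465 − 25250)×3.25
The z_c×3.25 term appears on both sides and cancels. Collect the known terms of each column as K = Σ(ρt)_known − 3.25 × (depth of known layers): K_A = 72952.8 − 3.25×29819 = −23958.95; K_B = 70447.5 − 3.25×(1465 + 25250) = −16376.25.
Balance: K_A + 2699×ρ = K_B, so ρ = (K_B − K_A)/2699 = 7582.7/2699 = 2.81 g/cm³.

2.81 g/cm³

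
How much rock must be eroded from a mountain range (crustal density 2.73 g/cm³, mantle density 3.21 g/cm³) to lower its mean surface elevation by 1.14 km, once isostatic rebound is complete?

7.62 km

Net drop Δ = e − u = e − e ρ_c/ρ_m = e (ρ_m − ρ_c)/ρ_m.
e = Δ ρ_m/(ρ_m − ρ_c) = 1.14 km × 3.21/0.48 = 7.62 km.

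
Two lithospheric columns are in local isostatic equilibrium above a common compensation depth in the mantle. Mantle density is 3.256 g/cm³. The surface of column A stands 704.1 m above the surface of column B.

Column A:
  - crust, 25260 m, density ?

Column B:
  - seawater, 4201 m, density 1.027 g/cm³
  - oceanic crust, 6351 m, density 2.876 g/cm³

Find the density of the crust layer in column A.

2.7 g/cm³

Take the compensation level at the base of the deeper column (depth z_c below the surface of column A) and equate Σ ρ_i t_i down to z_c; mantle fills any gap and the z_c terms cancel.
Column A: 25260×ρ + (z_c − 25260)×3.256
Column B: 704.1×0 + 4201×1.027 + 6351×2.876 + (z_c − 704.1 − 10552)×3.256
The z_c×3.256 term appears on both sides and cancels. Collect the known terms of each column as K = Σ(ρt)_known − 3.256 × (depth of known layers): K_A = 0 − 3.256×25260 = −82246.56; K_B = 22579.903 − 3.256×(704.1 + 10552) = −14069.9586.
Balance: K_A + 25260×ρ = K_B, so ρ = (K_B − K_A)/25260 = 68176.6/25260 = 2.7 g/cm³.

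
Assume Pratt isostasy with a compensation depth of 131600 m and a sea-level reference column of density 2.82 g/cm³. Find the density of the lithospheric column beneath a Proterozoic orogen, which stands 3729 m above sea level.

2.74 g/cm³

Pratt balance: ρ_ref D = ρ (D + h).
ρ = ρ_ref D/(D + h) = 2.82 × 131600 m/(131600 m + 3729 m) = 2.74 g/cm³.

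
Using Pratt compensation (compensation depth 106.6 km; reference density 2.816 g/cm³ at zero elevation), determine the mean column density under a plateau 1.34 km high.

Pratt balance: ρ_ref D = ρ (D + h).
ρ = ρ_ref D/(D + h) = 2.816 × 106.6 km/(106.6 km + 1.34 km) = 2.78 g/cm³.

2.78 g/cm³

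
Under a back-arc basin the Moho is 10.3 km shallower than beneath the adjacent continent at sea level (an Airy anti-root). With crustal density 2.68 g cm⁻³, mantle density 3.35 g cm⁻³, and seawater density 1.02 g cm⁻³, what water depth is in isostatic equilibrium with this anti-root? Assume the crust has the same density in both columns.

Replacing a thickness d of crust by seawater at the top must be balanced by replacing crust with mantle at the base: d (ρ_c − ρ_w) = a (ρ_m − ρ_c).
d = a (ρ_m − ρ_c)/(ρ_c − ρ_w) = 10.3 km × 0.67/1.66 = 4.16 km.

4.16 km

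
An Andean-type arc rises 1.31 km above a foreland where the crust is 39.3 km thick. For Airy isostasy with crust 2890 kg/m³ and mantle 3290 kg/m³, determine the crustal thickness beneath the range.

50.1 km

Root depth r = h ρ_c / (ρ_m − ρ_c) = 1.31 km × 2890 / 400 = 9.465 km.
Total thickness = T + h + r = 39.3 km + 1.31 km + 9.465 km = 50.1 km.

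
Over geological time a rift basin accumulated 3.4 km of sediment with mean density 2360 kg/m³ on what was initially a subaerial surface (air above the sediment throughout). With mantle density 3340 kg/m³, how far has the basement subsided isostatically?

2.4 km

Subaerial load: s = t ρ_sed / ρ_m = 3.4 km × 2360/3340 = 2.4 km.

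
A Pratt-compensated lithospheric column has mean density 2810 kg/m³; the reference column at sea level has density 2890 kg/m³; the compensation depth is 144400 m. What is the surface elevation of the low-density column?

4110 m

ρ_ref D = ρ (D + h) → h = D (ρ_ref − ρ)/ρ.
h = 144400 m × (2890 − 2810)/2810 = 4110 m.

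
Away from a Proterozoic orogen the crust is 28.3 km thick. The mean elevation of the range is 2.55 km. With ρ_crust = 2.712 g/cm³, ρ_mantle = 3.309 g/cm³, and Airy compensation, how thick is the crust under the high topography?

Root depth r = h ρ_c / (ρ_m − ρ_c) = 2.55 km × 2.712 / 0.597 = 11.58 km.
Total thickness = T + h + r = 28.3 km + 2.55 km + 11.58 km = 42.4 km.

42.4 km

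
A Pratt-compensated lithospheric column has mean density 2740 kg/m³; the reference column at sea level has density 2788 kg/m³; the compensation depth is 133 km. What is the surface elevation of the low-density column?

2.33 km

ρ_ref D = ρ (D + h) → h = D (ρ_ref − ρ)/ρ.
h = 133 km × (2788 − 2740)/2740 = 2.33 km.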